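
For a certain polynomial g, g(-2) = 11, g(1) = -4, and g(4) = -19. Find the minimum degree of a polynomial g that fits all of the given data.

1

Forward differences of the values at t = -2, 1, 4:
  g  : 11  -4  -19
  Δ  : -15  -15
  Δ^2: 0
The first differences are constant (-15) and nonzero, while all higher differences vanish, so the minimal degree is 1.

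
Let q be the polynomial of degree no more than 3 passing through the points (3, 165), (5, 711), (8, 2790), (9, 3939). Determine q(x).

Write q(x) = ax^3 + bx^2 + cx + d. Substituting each data point gives a linear system:
  27a + 9b + 3c + d = 165
  125a + 25b + 5c + d = 711
  512a + 64b + 8c + d = 2790
  729a + 81b + 9c + d = 3939
Solving the system yields a = 5, b = 4, c = -4, d = 6.
So q(x) = 5x^3 + 4x^2 - 4x + 6.
Check: q(8) = 2790. ✓

q(x) = 5x^3 + 4x^2 - 4x + 6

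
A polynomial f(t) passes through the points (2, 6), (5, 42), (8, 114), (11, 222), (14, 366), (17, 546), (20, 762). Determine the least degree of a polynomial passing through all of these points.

Forward differences of the values at t = 2, 5, 8, 11, 14, 17, 20:
  f  : 6  42  114  222  366  546  762
  Δ  : 36  72  108  144  180  216
  Δ^2: 36  36  36  36  36
  Δ^3: 0  0  0  0
  Δ^4: 0  0  0
  Δ^5: 0  0
  Δ^6: 0
The second differences are constant (36) and nonzero, while all higher differences vanish, so the minimal degree is 2.

2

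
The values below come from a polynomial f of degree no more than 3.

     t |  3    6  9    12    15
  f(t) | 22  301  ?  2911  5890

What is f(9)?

1156

On equispaced nodes a degree-3 polynomial has vanishing fourth forward difference, so
  f(3) - 4·f(6) + 6·f(9) - 4·f(12) + f(15) = 0.
Substituting the known values and solving for f(9):
  6·f(9) = 6936
  f(9) = 1156.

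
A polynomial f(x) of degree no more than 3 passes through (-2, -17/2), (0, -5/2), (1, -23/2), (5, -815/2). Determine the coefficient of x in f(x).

-1

Write f(x) = ax^3 + bx^2 + cx + d. Substituting each data point gives a linear system:
  -8a + 4b - 2c + d = -17/2
  d = -5/2
  a + b + c + d = -23/2
  125a + 25b + 5c + d = -815/2
Solving the system yields a = -2, b = -6, c = -1, d = -5/2.
So f(x) = -2x³ - 6x² - x - 5/2.
The coefficient of x is -1.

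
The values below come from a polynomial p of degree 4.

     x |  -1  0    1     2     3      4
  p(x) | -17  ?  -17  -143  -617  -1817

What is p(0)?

The 5 known points determine the degree-4 polynomial uniquely.
Write p(x) = ax^4 + bx^3 + cx^2 + dx + e. Substituting each data point gives a linear system:
  a - b + c - d + e = -17
  a + b + c + d + e = -17
  16a + 8b + 4c + 2d + e = -143
  81a + 27b + 9c + 3d + e = -617
  256a + 64b + 16c + 4d + e = -1817
Solving the system yields a = -6, b = -3, c = -6, d = 3, e = -5.
So p(x) = -6x⁴ - 3x³ - 6x² + 3x - 5.
Then p(0) = -5.

-5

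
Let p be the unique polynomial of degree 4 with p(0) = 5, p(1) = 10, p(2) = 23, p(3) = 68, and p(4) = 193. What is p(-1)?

Write p(x) = ax^4 + bx^3 + cx^2 + dx + e. Substituting each data point gives a linear system:
  e = 5
  a + b + c + d + e = 10
  16a + 8b + 4c + 2d + e = 23
  81a + 27b + 9c + 3d + e = 68
  256a + 64b + 16c + 4d + e = 193
Solving the system yields a = 1, b = -2, c = 3, d = 3, e = 5.
So p(x) = x^4 - 2x^3 + 3x^2 + 3x + 5.
Then p(-1) = 8.

8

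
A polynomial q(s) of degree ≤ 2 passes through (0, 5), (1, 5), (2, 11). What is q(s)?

Using the Lagrange interpolation formula with nodes 0, 1, 2:
  L_0(s) = (s - 1)(s - 2) / 2
  L_1(s) = s(s - 2) / -1
  L_2(s) = s(s - 1) / 2
Then q(s) = 5·L_0(s) + 5·L_1(s) + 11·L_2(s).
Expanding and collecting terms gives q(s) = 3s^2 - 3s + 5.
Check: q(1) = 5. ✓

q(s) = 3s^2 - 3s + 5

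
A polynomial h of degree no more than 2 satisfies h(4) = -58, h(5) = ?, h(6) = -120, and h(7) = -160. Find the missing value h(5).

-86

On equispaced nodes a degree-2 polynomial has vanishing third forward difference, so
  - h(4) + 3·h(5) - 3·h(6) + h(7) = 0.
Substituting the known values and solving for h(5):
  3·h(5) = -258
  h(5) = -86.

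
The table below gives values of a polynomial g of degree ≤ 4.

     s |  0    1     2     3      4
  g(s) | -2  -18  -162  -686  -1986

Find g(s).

g(s) = -6s^4 - 6s^3 - 4s^2 - 2

Using the Lagrange interpolation formula with nodes 0, 1, 2, 3, 4:
  L_0(s) = (s - 1)(s - 2)(s - 3)(s - 4) / 24
  L_1(s) = s(s - 2)(s - 3)(s - 4) / -6
  L_2(s) = s(s - 1)(s - 3)(s - 4) / 4
  L_3(s) = s(s - 1)(s - 2)(s - 4) / -6
  L_4(s) = s(s - 1)(s - 2)(s - 3) / 24
Then g(s) = -2·L_0(s) - 18·L_1(s) - 162·L_2(s) - 686·L_3(s) - 1986·L_4(s).
Expanding and collecting terms gives g(s) = -6s^4 - 6s^3 - 4s^2 - 2.
Check: g(4) = -1986. ✓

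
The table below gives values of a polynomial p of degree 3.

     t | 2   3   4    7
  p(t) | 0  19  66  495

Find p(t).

Using the Lagrange interpolation formula with nodes 2, 3, 4, 7:
  L_0(t) = (t - 3)(t - 4)(t - 7) / -10
  L_1(t) = (t - 2)(t - 4)(t - 7) / 4
  L_2(t) = (t - 2)(t - 3)(t - 7) / -6
  L_3(t) = (t - 2)(t - 3)(t - 4) / 60
Then p(t) = 0·L_0(t) + 19·L_1(t) + 66·L_2(t) + 495·L_3(t).
Expanding and collecting terms gives p(t) = 2t^3 - 4t^2 + t - 2.
Check: p(4) = 66. ✓

p(t) = 2t^3 - 4t^2 + t - 2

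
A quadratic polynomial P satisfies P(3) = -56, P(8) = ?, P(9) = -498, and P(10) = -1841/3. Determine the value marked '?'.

The 3 known points determine the degree-2 polynomial uniquely.
Write P(x) = ax^2 + bx + c. Substituting each data point gives a linear system:
  9a + 3b + c = -56
  81a + 9b + c = -498
  100a + 10b + c = -1841/3
Solving the system yields a = -6, b = -5/3, c = 3.
So P(x) = -6x^2 - (5/3)x + 3.
Then P(8) = -1183/3.

-1183/3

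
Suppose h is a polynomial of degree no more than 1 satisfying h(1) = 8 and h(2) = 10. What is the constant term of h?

Write h(u) = au + b. Substituting each data point gives a linear system:
  a + b = 8
  2a + b = 10
Solving the system yields a = 2, b = 6.
So h(u) = 2u + 6.
The constant term is 6.

6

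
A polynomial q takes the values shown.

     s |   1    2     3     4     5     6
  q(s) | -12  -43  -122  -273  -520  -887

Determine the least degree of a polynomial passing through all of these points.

Forward differences of the values at s = 1, 2, 3, 4, 5, 6:
  q  : -12  -43  -122  -273  -520  -887
  Δ  : -31  -79  -151  -247  -367
  Δ^2: -48  -72  -96  -120
  Δ^3: -24  -24  -24
  Δ^4: 0  0
  Δ^5: 0
The third differences are constant (-24) and nonzero, while all higher differences vanish, so the minimal degree is 3.

3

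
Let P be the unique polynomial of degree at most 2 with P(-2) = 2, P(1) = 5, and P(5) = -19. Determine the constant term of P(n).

6

Write P(n) = an^2 + bn + c. Substituting each data point gives a linear system:
  4a - 2b + c = 2
  a + b + c = 5
  25a + 5b + c = -19
Solving the system yields a = -1, b = 0, c = 6.
So P(n) = -n^2 + 6.
The constant term is 6.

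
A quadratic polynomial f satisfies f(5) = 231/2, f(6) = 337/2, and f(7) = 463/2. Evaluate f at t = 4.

145/2

Using the Lagrange interpolation formula with nodes 5, 6, 7:
  L_0(t) = (t - 6)(t - 7) / 2
  L_1(t) = (t - 5)(t - 7) / -1
  L_2(t) = (t - 5)(t - 6) / 2
Then f(t) = 231/2·L_0(t) + 337/2·L_1(t) + 463/2·L_2(t).
Expanding and collecting terms gives f(t) = 5t^2 - 2t + 1/2.
Evaluating at t = 4: f(4) = 145/2.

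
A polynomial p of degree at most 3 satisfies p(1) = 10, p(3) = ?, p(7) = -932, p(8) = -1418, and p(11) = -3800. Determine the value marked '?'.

The 4 known points determine the degree-3 polynomial uniquely.
Write p(s) = as^3 + bs^2 + cs + d. Substituting each data point gives a linear system:
  a + b + c + d = 10
  343a + 49b + 7c + d = -932
  512a + 64b + 8c + d = -1418
  1331a + 121b + 11c + d = -3800
Solving the system yields a = -3, b = 1, c = 6, d = 6.
So p(s) = -3s^3 + s^2 + 6s + 6.
Then p(3) = -48.

-48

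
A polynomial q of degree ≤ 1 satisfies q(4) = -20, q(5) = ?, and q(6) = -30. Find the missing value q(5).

-25

The 2 known points determine the degree-1 polynomial uniquely.
Write q(t) = at + b. Substituting each data point gives a linear system:
  4a + b = -20
  6a + b = -30
Solving the system yields a = -5, b = 0.
So q(t) = -5t.
Then q(5) = -25.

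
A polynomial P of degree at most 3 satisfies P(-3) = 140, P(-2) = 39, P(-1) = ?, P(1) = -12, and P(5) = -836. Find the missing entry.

The 4 known points determine the degree-3 polynomial uniquely.
Write P(t) = at^3 + bt^2 + ct + d. Substituting each data point gives a linear system:
  -27a + 9b - 3c + d = 140
  -8a + 4b - 2c + d = 39
  a + b + c + d = -12
  125a + 25b + 5c + d = -836
Solving the system yields a = -6, b = -3, c = -2, d = -1.
So P(t) = -6t³ - 3t² - 2t - 1.
Then P(-1) = 4.

4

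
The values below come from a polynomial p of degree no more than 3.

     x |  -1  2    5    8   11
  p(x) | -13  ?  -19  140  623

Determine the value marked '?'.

On equispaced nodes a degree-3 polynomial has vanishing fourth forward difference, so
  p(-1) - 4·p(2) + 6·p(5) - 4·p(8) + p(11) = 0.
Substituting the known values and solving for p(2):
  -4·p(2) = 64
  p(2) = -16.

-16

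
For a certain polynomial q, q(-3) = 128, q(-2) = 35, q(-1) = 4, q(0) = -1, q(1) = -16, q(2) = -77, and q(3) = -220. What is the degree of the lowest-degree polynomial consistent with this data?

3

Forward differences of the values at t = -3, -2, -1, 0, 1, 2, 3:
  q  : 128  35  4  -1  -16  -77  -220
  Δ  : -93  -31  -5  -15  -61  -143
  Δ^2: 62  26  -10  -46  -82
  Δ^3: -36  -36  -36  -36
  Δ^4: 0  0  0
  Δ^5: 0  0
  Δ^6: 0
The third differences are constant (-36) and nonzero, while all higher differences vanish, so the minimal degree is 3.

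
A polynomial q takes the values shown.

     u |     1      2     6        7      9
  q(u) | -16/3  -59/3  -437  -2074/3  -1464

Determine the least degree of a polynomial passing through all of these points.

Divided differences on the nodes 1, 2, 6, 7, 9:
  order 0: -16/3  -59/3  -437  -2074/3  -1464
  order 1: -43/3  -313/3  -763/3  -1159/3
  order 2: -18  -30  -44
  order 3: -2  -2
  order 4: 0
The order-3 divided differences are all -2 (nonzero) and every higher order vanishes, so the data lies on a polynomial of degree exactly 3.

3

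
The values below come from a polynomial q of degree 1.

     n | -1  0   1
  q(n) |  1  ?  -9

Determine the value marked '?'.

On equispaced nodes a degree-1 polynomial has vanishing second forward difference, so
  q(-1) - 2·q(0) + q(1) = 0.
Substituting the known values and solving for q(0):
  -2·q(0) = 8
  q(0) = -4.

-4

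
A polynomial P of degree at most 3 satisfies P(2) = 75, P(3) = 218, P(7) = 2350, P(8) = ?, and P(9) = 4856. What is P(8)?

The 4 known points determine the degree-3 polynomial uniquely.
Write P(s) = as^3 + bs^2 + cs + d. Substituting each data point gives a linear system:
  8a + 4b + 2c + d = 75
  27a + 9b + 3c + d = 218
  343a + 49b + 7c + d = 2350
  729a + 81b + 9c + d = 4856
Solving the system yields a = 6, b = 6, c = -1, d = 5.
So P(s) = 6s^3 + 6s^2 - s + 5.
Then P(8) = 3453.

3453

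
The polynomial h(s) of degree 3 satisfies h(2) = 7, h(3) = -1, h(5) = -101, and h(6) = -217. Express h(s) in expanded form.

h(s) = -2s^3 + 6s^2 - 1

Write h(s) = as^3 + bs^2 + cs + d. Substituting each data point gives a linear system:
  8a + 4b + 2c + d = 7
  27a + 9b + 3c + d = -1
  125a + 25b + 5c + d = -101
  216a + 36b + 6c + d = -217
Solving the system yields a = -2, b = 6, c = 0, d = -1.
So h(s) = -2s^3 + 6s^2 - 1.
Check: h(2) = 7. ✓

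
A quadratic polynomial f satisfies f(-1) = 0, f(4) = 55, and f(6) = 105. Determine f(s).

Write f(s) = as^2 + bs + c. Substituting each data point gives a linear system:
  a - b + c = 0
  16a + 4b + c = 55
  36a + 6b + c = 105
Solving the system yields a = 2, b = 5, c = 3.
So f(s) = 2s² + 5s + 3.
Check: f(4) = 55. ✓

f(s) = 2s^2 + 5s + 3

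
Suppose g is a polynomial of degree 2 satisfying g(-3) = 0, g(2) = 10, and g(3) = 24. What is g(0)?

-6

Using the Lagrange interpolation formula with nodes -3, 2, 3:
  L_0(s) = (s - 2)(s - 3) / 30
  L_1(s) = (s + 3)(s - 3) / -5
  L_2(s) = (s + 3)(s - 2) / 6
Then g(s) = 0·L_0(s) + 10·L_1(s) + 24·L_2(s).
Expanding and collecting terms gives g(s) = 2s^2 + 4s - 6.
Evaluating at s = 0: g(0) = -6.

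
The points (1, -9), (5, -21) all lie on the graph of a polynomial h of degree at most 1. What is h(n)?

h(n) = -3n - 6

Write h(n) = an + b. Substituting each data point gives a linear system:
  a + b = -9
  5a + b = -21
Solving the system yields a = -3, b = -6.
So h(n) = -3n - 6.
Check: h(1) = -9. ✓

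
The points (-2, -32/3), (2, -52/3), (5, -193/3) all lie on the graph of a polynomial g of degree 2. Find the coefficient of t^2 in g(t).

-2

Write g(t) = at^2 + bt + c. Substituting each data point gives a linear system:
  4a - 2b + c = -32/3
  4a + 2b + c = -52/3
  25a + 5b + c = -193/3
Solving the system yields a = -2, b = -5/3, c = -6.
So g(t) = -2t^2 - (5/3)t - 6.
The leading coefficient is -2.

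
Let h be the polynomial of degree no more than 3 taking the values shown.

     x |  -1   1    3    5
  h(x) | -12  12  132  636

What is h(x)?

Write h(x) = ax^3 + bx^2 + cx + d. Substituting each data point gives a linear system:
  -a + b - c + d = -12
  a + b + c + d = 12
  27a + 9b + 3c + d = 132
  125a + 25b + 5c + d = 636
Solving the system yields a = 6, b = -6, c = 6, d = 6.
So h(x) = 6x^3 - 6x^2 + 6x + 6.
Check: h(-1) = -12. ✓

h(x) = 6x^3 - 6x^2 + 6x + 6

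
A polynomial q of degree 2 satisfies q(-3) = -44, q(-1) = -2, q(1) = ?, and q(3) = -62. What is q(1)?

-8

The 3 known points determine the degree-2 polynomial uniquely.
Write q(u) = au^2 + bu + c. Substituting each data point gives a linear system:
  9a - 3b + c = -44
  a - b + c = -2
  9a + 3b + c = -62
Solving the system yields a = -6, b = -3, c = 1.
So q(u) = -6u^2 - 3u + 1.
Then q(1) = -8.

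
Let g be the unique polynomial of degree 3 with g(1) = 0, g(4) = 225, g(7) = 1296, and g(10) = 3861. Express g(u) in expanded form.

Using the Lagrange interpolation formula with nodes 1, 4, 7, 10:
  L_0(u) = (u - 4)(u - 7)(u - 10) / -162
  L_1(u) = (u - 1)(u - 7)(u - 10) / 54
  L_2(u) = (u - 1)(u - 4)(u - 10) / -54
  L_3(u) = (u - 1)(u - 4)(u - 7) / 162
Then g(u) = 0·L_0(u) + 225·L_1(u) + 1296·L_2(u) + 3861·L_3(u).
Expanding and collecting terms gives g(u) = 4u³ - u² - 4u + 1.
Check: g(7) = 1296. ✓

g(u) = 4u^3 - u^2 - 4u + 1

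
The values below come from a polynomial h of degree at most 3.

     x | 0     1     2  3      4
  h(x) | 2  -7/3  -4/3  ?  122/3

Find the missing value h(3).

11

On equispaced nodes a degree-3 polynomial has vanishing fourth forward difference, so
  h(0) - 4·h(1) + 6·h(2) - 4·h(3) + h(4) = 0.
Substituting the known values and solving for h(3):
  -4·h(3) = -44
  h(3) = 11.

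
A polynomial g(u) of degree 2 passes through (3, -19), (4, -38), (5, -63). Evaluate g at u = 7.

Write g(u) = au^2 + bu + c. Substituting each data point gives a linear system:
  9a + 3b + c = -19
  16a + 4b + c = -38
  25a + 5b + c = -63
Solving the system yields a = -3, b = 2, c = 2.
So g(u) = -3u² + 2u + 2.
Then g(7) = -131.

-131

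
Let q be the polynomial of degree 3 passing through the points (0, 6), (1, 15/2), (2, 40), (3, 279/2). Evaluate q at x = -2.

Using the Lagrange interpolation formula with nodes 0, 1, 2, 3:
  L_0(x) = (x - 1)(x - 2)(x - 3) / -6
  L_1(x) = x(x - 2)(x - 3) / 2
  L_2(x) = x(x - 1)(x - 3) / -2
  L_3(x) = x(x - 1)(x - 2) / 6
Then q(x) = 6·L_0(x) + 15/2·L_1(x) + 40·L_2(x) + 279/2·L_3(x).
Expanding and collecting terms gives q(x) = 6x^3 - (5/2)x^2 - 2x + 6.
Evaluating at x = -2: q(-2) = -48.

-48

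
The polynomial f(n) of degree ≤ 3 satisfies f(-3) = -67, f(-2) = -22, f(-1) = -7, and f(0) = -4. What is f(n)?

Write f(n) = an^3 + bn^2 + cn + d. Substituting each data point gives a linear system:
  -27a + 9b - 3c + d = -67
  -8a + 4b - 2c + d = -22
  -a + b - c + d = -7
  d = -4
Solving the system yields a = 3, b = 3, c = 3, d = -4.
So f(n) = 3n^3 + 3n^2 + 3n - 4.
Check: f(-3) = -67. ✓

f(n) = 3n^3 + 3n^2 + 3n - 4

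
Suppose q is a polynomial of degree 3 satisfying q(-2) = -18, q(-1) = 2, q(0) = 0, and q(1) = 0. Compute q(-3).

-84

Forward differences of the values at x = -2, -1, 0, 1:
  q  : -18  2  0  0
  Δ  : 20  -2  0
  Δ^2: -22  2
  Δ^3: 24
The third differences are constant, confirming degree 3.
Interpolating (Newton forward form) and evaluating at x = -3 gives q(-3) = -84.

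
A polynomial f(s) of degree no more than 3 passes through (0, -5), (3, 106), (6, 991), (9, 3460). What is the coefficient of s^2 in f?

-2

Write f(s) = as^3 + bs^2 + cs + d. Substituting each data point gives a linear system:
  d = -5
  27a + 9b + 3c + d = 106
  216a + 36b + 6c + d = 991
  729a + 81b + 9c + d = 3460
Solving the system yields a = 5, b = -2, c = -2, d = -5.
So f(s) = 5s³ - 2s² - 2s - 5.
The coefficient of s^2 is -2.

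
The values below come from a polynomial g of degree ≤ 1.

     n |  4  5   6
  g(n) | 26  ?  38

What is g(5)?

32

The 2 known points determine the degree-1 polynomial uniquely.
Write g(n) = an + b. Substituting each data point gives a linear system:
  4a + b = 26
  6a + b = 38
Solving the system yields a = 6, b = 2.
So g(n) = 6n + 2.
Then g(5) = 32.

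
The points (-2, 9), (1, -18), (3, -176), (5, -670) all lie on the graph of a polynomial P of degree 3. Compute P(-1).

Write P(x) = ax^3 + bx^2 + cx + d. Substituting each data point gives a linear system:
  -8a + 4b - 2c + d = 9
  a + b + c + d = -18
  27a + 9b + 3c + d = -176
  125a + 25b + 5c + d = -670
Solving the system yields a = -4, b = -6, c = -3, d = -5.
So P(x) = -4x^3 - 6x^2 - 3x - 5.
Then P(-1) = -4.

-4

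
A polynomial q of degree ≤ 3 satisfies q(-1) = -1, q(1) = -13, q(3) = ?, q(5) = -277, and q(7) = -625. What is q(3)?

-89

On equispaced nodes a degree-3 polynomial has vanishing fourth forward difference, so
  q(-1) - 4·q(1) + 6·q(3) - 4·q(5) + q(7) = 0.
Substituting the known values and solving for q(3):
  6·q(3) = -534
  q(3) = -89.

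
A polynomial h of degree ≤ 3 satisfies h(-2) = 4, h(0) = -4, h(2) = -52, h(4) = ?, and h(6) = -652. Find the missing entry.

On equispaced nodes a degree-3 polynomial has vanishing fourth forward difference, so
  h(-2) - 4·h(0) + 6·h(2) - 4·h(4) + h(6) = 0.
Substituting the known values and solving for h(4):
  -4·h(4) = 944
  h(4) = -236.

-236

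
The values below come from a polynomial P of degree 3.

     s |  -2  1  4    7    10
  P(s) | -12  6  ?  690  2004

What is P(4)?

On equispaced nodes a degree-3 polynomial has vanishing fourth forward difference, so
  P(-2) - 4·P(1) + 6·P(4) - 4·P(7) + P(10) = 0.
Substituting the known values and solving for P(4):
  6·P(4) = 792
  P(4) = 132.

132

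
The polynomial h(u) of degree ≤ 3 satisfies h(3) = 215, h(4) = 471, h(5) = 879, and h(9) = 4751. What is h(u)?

Write h(u) = au^3 + bu^2 + cu + d. Substituting each data point gives a linear system:
  27a + 9b + 3c + d = 215
  64a + 16b + 4c + d = 471
  125a + 25b + 5c + d = 879
  729a + 81b + 9c + d = 4751
Solving the system yields a = 6, b = 4, c = 6, d = -1.
So h(u) = 6u^3 + 4u^2 + 6u - 1.
Check: h(5) = 879. ✓

h(u) = 6u^3 + 4u^2 + 6u - 1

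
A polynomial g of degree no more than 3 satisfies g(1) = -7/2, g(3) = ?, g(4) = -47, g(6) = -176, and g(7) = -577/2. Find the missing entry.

-37/2

The 4 known points determine the degree-3 polynomial uniquely.
Write g(n) = an^3 + bn^2 + cn + d. Substituting each data point gives a linear system:
  a + b + c + d = -7/2
  64a + 16b + 4c + d = -47
  216a + 36b + 6c + d = -176
  343a + 49b + 7c + d = -577/2
Solving the system yields a = -1, b = 1, c = 3/2, d = -5.
So g(n) = -n³ + n² + (3/2)n - 5.
Then g(3) = -37/2.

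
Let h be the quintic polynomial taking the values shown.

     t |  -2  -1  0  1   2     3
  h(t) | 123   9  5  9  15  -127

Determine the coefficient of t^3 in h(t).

Write h(t) = at^5 + bt^4 + ct^3 + dt^2 + et + k. Substituting each data point gives a linear system:
  -32a + 16b - 8c + 4d - 2e + k = 123
  -a + b - c + d - e + k = 9
  k = 5
  a + b + c + d + e + k = 9
  32a + 16b + 8c + 4d + 2e + k = 15
  243a + 81b + 27c + 9d + 3e + k = -127
Solving the system yields a = -2, b = 4, c = 1, d = 0, e = 1, k = 5.
So h(t) = -2t^5 + 4t^4 + t^3 + t + 5.
The coefficient of t^3 is 1.

1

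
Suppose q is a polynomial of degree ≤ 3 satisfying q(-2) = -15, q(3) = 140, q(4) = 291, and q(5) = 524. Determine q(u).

Write q(u) = au^3 + bu^2 + cu + d. Substituting each data point gives a linear system:
  -8a + 4b - 2c + d = -15
  27a + 9b + 3c + d = 140
  64a + 16b + 4c + d = 291
  125a + 25b + 5c + d = 524
Solving the system yields a = 3, b = 5, c = 5, d = -1.
So q(u) = 3u^3 + 5u^2 + 5u - 1.
Check: q(4) = 291. ✓

q(u) = 3u^3 + 5u^2 + 5u - 1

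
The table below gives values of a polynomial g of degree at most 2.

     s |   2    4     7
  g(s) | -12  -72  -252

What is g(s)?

Using the Lagrange interpolation formula with nodes 2, 4, 7:
  L_0(s) = (s - 4)(s - 7) / 10
  L_1(s) = (s - 2)(s - 7) / -6
  L_2(s) = (s - 2)(s - 4) / 15
Then g(s) = -12·L_0(s) - 72·L_1(s) - 252·L_2(s).
Expanding and collecting terms gives g(s) = -6s² + 6s.
Check: g(2) = -12. ✓

g(s) = -6s^2 + 6s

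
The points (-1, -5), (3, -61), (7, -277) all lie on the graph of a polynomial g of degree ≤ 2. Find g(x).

Using the Lagrange interpolation formula with nodes -1, 3, 7:
  L_0(x) = (x - 3)(x - 7) / 32
  L_1(x) = (x + 1)(x - 7) / -16
  L_2(x) = (x + 1)(x - 3) / 32
Then g(x) = -5·L_0(x) - 61·L_1(x) - 277·L_2(x).
Expanding and collecting terms gives g(x) = -5x^2 - 4x - 4.
Check: g(7) = -277. ✓

g(x) = -5x^2 - 4x - 4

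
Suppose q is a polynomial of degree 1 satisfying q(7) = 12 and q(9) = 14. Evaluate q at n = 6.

11

Write q(n) = an + b. Substituting each data point gives a linear system:
  7a + b = 12
  9a + b = 14
Solving the system yields a = 1, b = 5.
So q(n) = n + 5.
Then q(6) = 11.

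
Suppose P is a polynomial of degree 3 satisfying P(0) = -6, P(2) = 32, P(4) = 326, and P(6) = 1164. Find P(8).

Using the Lagrange interpolation formula with nodes 0, 2, 4, 6:
  L_0(s) = (s - 2)(s - 4)(s - 6) / -48
  L_1(s) = s(s - 4)(s - 6) / 16
  L_2(s) = s(s - 2)(s - 6) / -16
  L_3(s) = s(s - 2)(s - 4) / 48
Then P(s) = -6·L_0(s) + 32·L_1(s) + 326·L_2(s) + 1164·L_3(s).
Expanding and collecting terms gives P(s) = 6s^3 - 4s^2 + 3s - 6.
Evaluating at s = 8: P(8) = 2834.

2834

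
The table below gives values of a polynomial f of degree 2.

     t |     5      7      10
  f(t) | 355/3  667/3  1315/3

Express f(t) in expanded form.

Write f(t) = at^2 + bt + c. Substituting each data point gives a linear system:
  25a + 5b + c = 355/3
  49a + 7b + c = 667/3
  100a + 10b + c = 1315/3
Solving the system yields a = 4, b = 4, c = -5/3.
So f(t) = 4t^2 + 4t - 5/3.
Check: f(10) = 1315/3. ✓

f(t) = 4t^2 + 4t - 5/3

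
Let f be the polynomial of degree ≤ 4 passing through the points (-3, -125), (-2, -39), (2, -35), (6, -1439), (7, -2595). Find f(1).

-9

Using the Lagrange interpolation formula with nodes -3, -2, 2, 6, 7:
  L_0(t) = (t + 2)(t - 2)(t - 6)(t - 7) / 450
  L_1(t) = (t + 3)(t - 2)(t - 6)(t - 7) / -288
  L_2(t) = (t + 3)(t + 2)(t - 6)(t - 7) / 400
  L_3(t) = (t + 3)(t + 2)(t - 2)(t - 7) / -288
  L_4(t) = (t + 3)(t + 2)(t - 2)(t - 6) / 450
Then f(t) = -125·L_0(t) - 39·L_1(t) - 35·L_2(t) - 1439·L_3(t) - 2595·L_4(t).
Expanding and collecting terms gives f(t) = -t⁴ - 4t² + t - 5.
Evaluating at t = 1: f(1) = -9.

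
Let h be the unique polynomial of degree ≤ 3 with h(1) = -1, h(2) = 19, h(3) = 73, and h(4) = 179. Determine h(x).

Write h(x) = ax^3 + bx^2 + cx + d. Substituting each data point gives a linear system:
  a + b + c + d = -1
  8a + 4b + 2c + d = 19
  27a + 9b + 3c + d = 73
  64a + 16b + 4c + d = 179
Solving the system yields a = 3, b = -1, c = 2, d = -5.
So h(x) = 3x^3 - x^2 + 2x - 5.
Check: h(2) = 19. ✓

h(x) = 3x^3 - x^2 + 2x - 5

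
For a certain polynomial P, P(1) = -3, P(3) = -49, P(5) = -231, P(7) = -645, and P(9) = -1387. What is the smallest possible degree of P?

Forward differences of the values at t = 1, 3, 5, 7, 9:
  P  : -3  -49  -231  -645  -1387
  Δ  : -46  -182  -414  -742
  Δ^2: -136  -232  -328
  Δ^3: -96  -96
  Δ^4: 0
The third differences are constant (-96) and nonzero, while all higher differences vanish, so the minimal degree is 3.

3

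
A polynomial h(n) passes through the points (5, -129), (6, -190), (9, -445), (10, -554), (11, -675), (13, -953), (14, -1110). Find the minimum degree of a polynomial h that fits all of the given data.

2

Divided differences on the nodes 5, 6, 9, 10, 11, 13, 14:
  order 0: -129  -190  -445  -554  -675  -953  -1110
  order 1: -61  -85  -109  -121  -139  -157
  order 2: -6  -6  -6  -6  -6
  order 3: 0  0  0  0
  order 4: 0  0  0
  order 5: 0  0
  order 6: 0
The order-2 divided differences are all -6 (nonzero) and every higher order vanishes, so the data lies on a polynomial of degree exactly 2.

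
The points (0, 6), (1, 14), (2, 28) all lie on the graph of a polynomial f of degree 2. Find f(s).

f(s) = 3s^2 + 5s + 6

Using the Lagrange interpolation formula with nodes 0, 1, 2:
  L_0(s) = (s - 1)(s - 2) / 2
  L_1(s) = s(s - 2) / -1
  L_2(s) = s(s - 1) / 2
Then f(s) = 6·L_0(s) + 14·L_1(s) + 28·L_2(s).
Expanding and collecting terms gives f(s) = 3s² + 5s + 6.
Check: f(2) = 28. ✓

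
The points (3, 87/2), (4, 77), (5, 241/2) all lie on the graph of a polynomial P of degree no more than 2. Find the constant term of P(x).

Write P(x) = ax^2 + bx + c. Substituting each data point gives a linear system:
  9a + 3b + c = 87/2
  16a + 4b + c = 77
  25a + 5b + c = 241/2
Solving the system yields a = 5, b = -3/2, c = 3.
So P(x) = 5x^2 - (3/2)x + 3.
The constant term is 3.

3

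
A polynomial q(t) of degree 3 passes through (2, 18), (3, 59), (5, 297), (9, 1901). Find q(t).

Using the Lagrange interpolation formula with nodes 2, 3, 5, 9:
  L_0(t) = (t - 3)(t - 5)(t - 9) / -21
  L_1(t) = (t - 2)(t - 5)(t - 9) / 12
  L_2(t) = (t - 2)(t - 3)(t - 9) / -24
  L_3(t) = (t - 2)(t - 3)(t - 5) / 168
Then q(t) = 18·L_0(t) + 59·L_1(t) + 297·L_2(t) + 1901·L_3(t).
Expanding and collecting terms gives q(t) = 3t^3 - 4t^2 + 4t + 2.
Check: q(3) = 59. ✓

q(t) = 3t^3 - 4t^2 + 4t + 2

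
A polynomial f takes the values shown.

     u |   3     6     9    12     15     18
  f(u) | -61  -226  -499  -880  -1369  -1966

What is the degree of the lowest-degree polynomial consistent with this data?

2

Forward differences of the values at u = 3, 6, 9, 12, 15, 18:
  f  : -61  -226  -499  -880  -1369  -1966
  Δ  : -165  -273  -381  -489  -597
  Δ^2: -108  -108  -108  -108
  Δ^3: 0  0  0
  Δ^4: 0  0
  Δ^5: 0
The second differences are constant (-108) and nonzero, while all higher differences vanish, so the minimal degree is 2.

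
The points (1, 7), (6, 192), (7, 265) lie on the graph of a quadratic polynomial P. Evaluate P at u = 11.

677

Using the Lagrange interpolation formula with nodes 1, 6, 7:
  L_0(u) = (u - 6)(u - 7) / 30
  L_1(u) = (u - 1)(u - 7) / -5
  L_2(u) = (u - 1)(u - 6) / 6
Then P(u) = 7·L_0(u) + 192·L_1(u) + 265·L_2(u).
Expanding and collecting terms gives P(u) = 6u² - 5u + 6.
Evaluating at u = 11: P(11) = 677.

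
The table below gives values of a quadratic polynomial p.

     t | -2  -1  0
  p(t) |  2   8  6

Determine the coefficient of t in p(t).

Write p(t) = at^2 + bt + c. Substituting each data point gives a linear system:
  4a - 2b + c = 2
  a - b + c = 8
  c = 6
Solving the system yields a = -4, b = -6, c = 6.
So p(t) = -4t² - 6t + 6.
The coefficient of t is -6.

-6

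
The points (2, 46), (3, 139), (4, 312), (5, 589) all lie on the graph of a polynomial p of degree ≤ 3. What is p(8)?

2284

Forward differences of the values at u = 2, 3, 4, 5:
  p  : 46  139  312  589
  Δ  : 93  173  277
  Δ^2: 80  104
  Δ^3: 24
The third differences are constant, confirming degree 3.
Interpolating (Newton forward form) and evaluating at u = 8 gives p(8) = 2284.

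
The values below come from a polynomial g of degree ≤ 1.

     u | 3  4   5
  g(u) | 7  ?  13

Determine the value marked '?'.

The 2 known points determine the degree-1 polynomial uniquely.
Write g(u) = au + b. Substituting each data point gives a linear system:
  3a + b = 7
  5a + b = 13
Solving the system yields a = 3, b = -2.
So g(u) = 3u - 2.
Then g(4) = 10.

10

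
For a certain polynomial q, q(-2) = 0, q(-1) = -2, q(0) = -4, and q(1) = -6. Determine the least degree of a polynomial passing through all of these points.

Forward differences of the values at s = -2, -1, 0, 1:
  q  : 0  -2  -4  -6
  Δ  : -2  -2  -2
  Δ^2: 0  0
  Δ^3: 0
The first differences are constant (-2) and nonzero, while all higher differences vanish, so the minimal degree is 1.

1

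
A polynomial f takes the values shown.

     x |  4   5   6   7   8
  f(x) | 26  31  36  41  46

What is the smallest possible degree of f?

1

Forward differences of the values at x = 4, 5, 6, 7, 8:
  f  : 26  31  36  41  46
  Δ  : 5  5  5  5
  Δ^2: 0  0  0
  Δ^3: 0  0
  Δ^4: 0
The first differences are constant (5) and nonzero, while all higher differences vanish, so the minimal degree is 1.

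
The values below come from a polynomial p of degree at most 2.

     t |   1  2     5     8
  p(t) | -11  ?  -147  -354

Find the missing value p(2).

-30

The 3 known points determine the degree-2 polynomial uniquely.
Write p(t) = at^2 + bt + c. Substituting each data point gives a linear system:
  a + b + c = -11
  25a + 5b + c = -147
  64a + 8b + c = -354
Solving the system yields a = -5, b = -4, c = -2.
So p(t) = -5t^2 - 4t - 2.
Then p(2) = -30.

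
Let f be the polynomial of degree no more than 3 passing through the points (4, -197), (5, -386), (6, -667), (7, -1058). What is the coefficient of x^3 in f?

Write f(x) = ax^3 + bx^2 + cx + d. Substituting each data point gives a linear system:
  64a + 16b + 4c + d = -197
  125a + 25b + 5c + d = -386
  216a + 36b + 6c + d = -667
  343a + 49b + 7c + d = -1058
Solving the system yields a = -3, b = -1, c = 3, d = -1.
So f(x) = -3x^3 - x^2 + 3x - 1.
The leading coefficient is -3.

-3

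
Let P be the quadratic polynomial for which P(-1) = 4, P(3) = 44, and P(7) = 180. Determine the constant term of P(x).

Write P(x) = ax^2 + bx + c. Substituting each data point gives a linear system:
  a - b + c = 4
  9a + 3b + c = 44
  49a + 7b + c = 180
Solving the system yields a = 3, b = 4, c = 5.
So P(x) = 3x² + 4x + 5.
The constant term is 5.

5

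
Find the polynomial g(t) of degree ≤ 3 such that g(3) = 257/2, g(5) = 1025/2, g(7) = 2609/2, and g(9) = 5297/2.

g(t) = 3t^3 + 6t^2 - 3t + 5/2

Using the Lagrange interpolation formula with nodes 3, 5, 7, 9:
  L_0(t) = (t - 5)(t - 7)(t - 9) / -48
  L_1(t) = (t - 3)(t - 7)(t - 9) / 16
  L_2(t) = (t - 3)(t - 5)(t - 9) / -16
  L_3(t) = (t - 3)(t - 5)(t - 7) / 48
Then g(t) = 257/2·L_0(t) + 1025/2·L_1(t) + 2609/2·L_2(t) + 5297/2·L_3(t).
Expanding and collecting terms gives g(t) = 3t³ + 6t² - 3t + 5/2.
Check: g(3) = 257/2. ✓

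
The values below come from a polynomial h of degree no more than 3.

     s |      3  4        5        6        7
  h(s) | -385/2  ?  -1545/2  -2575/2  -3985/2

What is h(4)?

The 4 known points determine the degree-3 polynomial uniquely.
Write h(s) = as^3 + bs^2 + cs + d. Substituting each data point gives a linear system:
  27a + 9b + 3c + d = -385/2
  125a + 25b + 5c + d = -1545/2
  216a + 36b + 6c + d = -2575/2
  343a + 49b + 7c + d = -3985/2
Solving the system yields a = -5, b = -5, c = -5, d = 5/2.
So h(s) = -5s³ - 5s² - 5s + 5/2.
Then h(4) = -835/2.

-835/2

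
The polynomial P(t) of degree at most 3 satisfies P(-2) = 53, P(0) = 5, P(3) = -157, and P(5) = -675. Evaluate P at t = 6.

Write P(t) = at^3 + bt^2 + ct + d. Substituting each data point gives a linear system:
  -8a + 4b - 2c + d = 53
  d = 5
  27a + 9b + 3c + d = -157
  125a + 25b + 5c + d = -675
Solving the system yields a = -5, b = -1, c = -6, d = 5.
So P(t) = -5t^3 - t^2 - 6t + 5.
Then P(6) = -1147.

-1147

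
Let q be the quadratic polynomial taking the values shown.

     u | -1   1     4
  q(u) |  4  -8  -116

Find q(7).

-332

Using the Lagrange interpolation formula with nodes -1, 1, 4:
  L_0(u) = (u - 1)(u - 4) / 10
  L_1(u) = (u + 1)(u - 4) / -6
  L_2(u) = (u + 1)(u - 1) / 15
Then q(u) = 4·L_0(u) - 8·L_1(u) - 116·L_2(u).
Expanding and collecting terms gives q(u) = -6u^2 - 6u + 4.
Evaluating at u = 7: q(7) = -332.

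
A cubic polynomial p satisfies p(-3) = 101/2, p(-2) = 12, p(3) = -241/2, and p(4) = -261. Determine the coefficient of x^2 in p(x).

-4

Write p(x) = ax^3 + bx^2 + cx + d. Substituting each data point gives a linear system:
  -27a + 9b - 3c + d = 101/2
  -8a + 4b - 2c + d = 12
  27a + 9b + 3c + d = -241/2
  64a + 16b + 4c + d = -261
Solving the system yields a = -3, b = -4, c = -3/2, d = 1.
So p(x) = -3x³ - 4x² - (3/2)x + 1.
The coefficient of x^2 is -4.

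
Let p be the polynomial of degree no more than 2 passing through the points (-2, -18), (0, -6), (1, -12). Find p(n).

Write p(n) = an^2 + bn + c. Substituting each data point gives a linear system:
  4a - 2b + c = -18
  c = -6
  a + b + c = -12
Solving the system yields a = -4, b = -2, c = -6.
So p(n) = -4n^2 - 2n - 6.
Check: p(-2) = -18. ✓

p(n) = -4n^2 - 2n - 6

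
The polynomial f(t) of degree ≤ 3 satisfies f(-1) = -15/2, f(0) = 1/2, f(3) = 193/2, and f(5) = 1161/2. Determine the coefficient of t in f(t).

Write f(t) = at^3 + bt^2 + ct + d. Substituting each data point gives a linear system:
  -a + b - c + d = -15/2
  d = 1/2
  27a + 9b + 3c + d = 193/2
  125a + 25b + 5c + d = 1161/2
Solving the system yields a = 6, b = -6, c = -4, d = 1/2.
So f(t) = 6t^3 - 6t^2 - 4t + 1/2.
The coefficient of t is -4.

-4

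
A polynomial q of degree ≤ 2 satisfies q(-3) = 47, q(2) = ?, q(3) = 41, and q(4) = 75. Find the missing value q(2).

The 3 known points determine the degree-2 polynomial uniquely.
Write q(u) = au^2 + bu + c. Substituting each data point gives a linear system:
  9a - 3b + c = 47
  9a + 3b + c = 41
  16a + 4b + c = 75
Solving the system yields a = 5, b = -1, c = -1.
So q(u) = 5u^2 - u - 1.
Then q(2) = 17.

17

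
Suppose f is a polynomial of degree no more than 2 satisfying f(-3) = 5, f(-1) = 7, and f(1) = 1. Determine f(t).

Write f(t) = at^2 + bt + c. Substituting each data point gives a linear system:
  9a - 3b + c = 5
  a - b + c = 7
  a + b + c = 1
Solving the system yields a = -1, b = -3, c = 5.
So f(t) = -t² - 3t + 5.
Check: f(-3) = 5. ✓

f(t) = -t^2 - 3t + 5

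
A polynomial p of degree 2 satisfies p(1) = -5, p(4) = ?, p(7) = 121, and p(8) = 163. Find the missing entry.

The 3 known points determine the degree-2 polynomial uniquely.
Write p(n) = an^2 + bn + c. Substituting each data point gives a linear system:
  a + b + c = -5
  49a + 7b + c = 121
  64a + 8b + c = 163
Solving the system yields a = 3, b = -3, c = -5.
So p(n) = 3n^2 - 3n - 5.
Then p(4) = 31.

31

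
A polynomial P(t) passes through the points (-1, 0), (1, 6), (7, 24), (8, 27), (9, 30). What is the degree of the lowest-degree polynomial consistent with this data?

1

Divided differences on the nodes -1, 1, 7, 8, 9:
  order 0: 0  6  24  27  30
  order 1: 3  3  3  3
  order 2: 0  0  0
  order 3: 0  0
  order 4: 0
The order-1 divided differences are all 3 (nonzero) and every higher order vanishes, so the data lies on a polynomial of degree exactly 1.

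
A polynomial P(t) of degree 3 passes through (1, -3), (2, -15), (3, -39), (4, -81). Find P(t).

P(t) = -t^3 - 5t + 3

Write P(t) = at^3 + bt^2 + ct + d. Substituting each data point gives a linear system:
  a + b + c + d = -3
  8a + 4b + 2c + d = -15
  27a + 9b + 3c + d = -39
  64a + 16b + 4c + d = -81
Solving the system yields a = -1, b = 0, c = -5, d = 3.
So P(t) = -t³ - 5t + 3.
Check: P(1) = -3. ✓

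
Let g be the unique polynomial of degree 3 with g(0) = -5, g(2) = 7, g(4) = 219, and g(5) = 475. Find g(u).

Write g(u) = au^3 + bu^2 + cu + d. Substituting each data point gives a linear system:
  d = -5
  8a + 4b + 2c + d = 7
  64a + 16b + 4c + d = 219
  125a + 25b + 5c + d = 475
Solving the system yields a = 5, b = -5, c = -4, d = -5.
So g(u) = 5u^3 - 5u^2 - 4u - 5.
Check: g(2) = 7. ✓

g(u) = 5u^3 - 5u^2 - 4u - 5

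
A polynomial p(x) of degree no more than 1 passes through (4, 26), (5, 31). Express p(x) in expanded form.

Write p(x) = ax + b. Substituting each data point gives a linear system:
  4a + b = 26
  5a + b = 31
Solving the system yields a = 5, b = 6.
So p(x) = 5x + 6.
Check: p(5) = 31. ✓

p(x) = 5x + 6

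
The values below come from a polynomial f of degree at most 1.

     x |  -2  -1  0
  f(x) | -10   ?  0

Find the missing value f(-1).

The 2 known points determine the degree-1 polynomial uniquely.
Write f(x) = ax + b. Substituting each data point gives a linear system:
  -2a + b = -10
  b = 0
Solving the system yields a = 5, b = 0.
So f(x) = 5x.
Then f(-1) = -5.

-5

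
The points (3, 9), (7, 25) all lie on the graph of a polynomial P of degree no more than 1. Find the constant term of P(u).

-3

Write P(u) = au + b. Substituting each data point gives a linear system:
  3a + b = 9
  7a + b = 25
Solving the system yields a = 4, b = -3.
So P(u) = 4u - 3.
The constant term is -3.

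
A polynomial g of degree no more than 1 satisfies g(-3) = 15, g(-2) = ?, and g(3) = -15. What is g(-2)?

The 2 known points determine the degree-1 polynomial uniquely.
Write g(x) = ax + b. Substituting each data point gives a linear system:
  -3a + b = 15
  3a + b = -15
Solving the system yields a = -5, b = 0.
So g(x) = -5x.
Then g(-2) = 10.

10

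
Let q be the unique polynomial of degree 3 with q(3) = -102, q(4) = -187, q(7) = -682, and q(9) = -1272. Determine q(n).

q(n) = -n^3 - 6n^2 - 6n - 3

Using the Lagrange interpolation formula with nodes 3, 4, 7, 9:
  L_0(n) = (n - 4)(n - 7)(n - 9) / -24
  L_1(n) = (n - 3)(n - 7)(n - 9) / 15
  L_2(n) = (n - 3)(n - 4)(n - 9) / -24
  L_3(n) = (n - 3)(n - 4)(n - 7) / 60
Then q(n) = -102·L_0(n) - 187·L_1(n) - 682·L_2(n) - 1272·L_3(n).
Expanding and collecting terms gives q(n) = -n³ - 6n² - 6n - 3.
Check: q(9) = -1272. ✓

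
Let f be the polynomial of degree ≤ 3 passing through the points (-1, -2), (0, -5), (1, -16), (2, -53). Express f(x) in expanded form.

Write f(x) = ax^3 + bx^2 + cx + d. Substituting each data point gives a linear system:
  -a + b - c + d = -2
  d = -5
  a + b + c + d = -16
  8a + 4b + 2c + d = -53
Solving the system yields a = -3, b = -4, c = -4, d = -5.
So f(x) = -3x^3 - 4x^2 - 4x - 5.
Check: f(1) = -16. ✓

f(x) = -3x^3 - 4x^2 - 4x - 5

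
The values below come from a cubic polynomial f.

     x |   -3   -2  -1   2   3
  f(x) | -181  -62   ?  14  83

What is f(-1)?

The 4 known points determine the degree-3 polynomial uniquely.
Write f(x) = ax^3 + bx^2 + cx + d. Substituting each data point gives a linear system:
  -27a + 9b - 3c + d = -181
  -8a + 4b - 2c + d = -62
  8a + 4b + 2c + d = 14
  27a + 9b + 3c + d = 83
Solving the system yields a = 5, b = -5, c = -1, d = -4.
So f(x) = 5x^3 - 5x^2 - x - 4.
Then f(-1) = -13.

-13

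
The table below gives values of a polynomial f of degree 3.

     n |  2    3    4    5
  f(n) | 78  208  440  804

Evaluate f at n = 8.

Write f(n) = an^3 + bn^2 + cn + d. Substituting each data point gives a linear system:
  8a + 4b + 2c + d = 78
  27a + 9b + 3c + d = 208
  64a + 16b + 4c + d = 440
  125a + 25b + 5c + d = 804
Solving the system yields a = 5, b = 6, c = 5, d = 4.
So f(n) = 5n³ + 6n² + 5n + 4.
Then f(8) = 2988.

2988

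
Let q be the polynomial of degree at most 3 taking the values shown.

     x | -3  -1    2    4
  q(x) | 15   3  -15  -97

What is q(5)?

-177

Using the Lagrange interpolation formula with nodes -3, -1, 2, 4:
  L_0(x) = (x + 1)(x - 2)(x - 4) / -70
  L_1(x) = (x + 3)(x - 2)(x - 4) / 30
  L_2(x) = (x + 3)(x + 1)(x - 4) / -30
  L_3(x) = (x + 3)(x + 1)(x - 2) / 70
Then q(x) = 15·L_0(x) + 3·L_1(x) - 15·L_2(x) - 97·L_3(x).
Expanding and collecting terms gives q(x) = -x^3 - 2x^2 - x + 3.
Evaluating at x = 5: q(5) = -177.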